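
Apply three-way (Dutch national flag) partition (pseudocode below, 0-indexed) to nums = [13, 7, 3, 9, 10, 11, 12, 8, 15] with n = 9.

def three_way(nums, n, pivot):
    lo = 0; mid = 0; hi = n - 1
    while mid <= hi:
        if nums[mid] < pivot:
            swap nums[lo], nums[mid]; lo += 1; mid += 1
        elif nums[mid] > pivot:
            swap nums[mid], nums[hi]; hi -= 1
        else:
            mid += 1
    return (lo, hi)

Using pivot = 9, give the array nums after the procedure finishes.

pivot = 9; lo=0, mid=0, hi=8
nums[mid]=13>9: swap nums[0],nums[8]; hi=7 → [15, 7, 3, 9, 10, 11, 12, 8, 13]
nums[mid]=15>9: swap nums[0],nums[7]; hi=6 → [8, 7, 3, 9, 10, 11, 12, 15, 13]
nums[mid]=8<9: swap nums[0],nums[0]; lo=1,mid=1 → [8, 7, 3, 9, 10, 11, 12, 15, 13]
nums[mid]=7<9: swap nums[1],nums[1]; lo=2,mid=2 → [8, 7, 3, 9, 10, 11, 12, 15, 13]
nums[mid]=3<9: swap nums[2],nums[2]; lo=3,mid=3 → [8, 7, 3, 9, 10, 11, 12, 15, 13]
nums[mid]=9=9: mid=4
nums[mid]=10>9: swap nums[4],nums[6]; hi=5 → [8, 7, 3, 9, 12, 11, 10, 15, 13]
nums[mid]=12>9: swap nums[4],nums[5]; hi=4 → [8, 7, 3, 9, 11, 12, 10, 15, 13]
nums[mid]=11>9: swap nums[4],nums[4]; hi=3 → [8, 7, 3, 9, 11, 12, 10, 15, 13]
end: lo=3, hi=3; nums = [8, 7, 3, 9, 11, 12, 10, 15, 13]

[8, 7, 3, 9, 11, 12, 10, 15, 13]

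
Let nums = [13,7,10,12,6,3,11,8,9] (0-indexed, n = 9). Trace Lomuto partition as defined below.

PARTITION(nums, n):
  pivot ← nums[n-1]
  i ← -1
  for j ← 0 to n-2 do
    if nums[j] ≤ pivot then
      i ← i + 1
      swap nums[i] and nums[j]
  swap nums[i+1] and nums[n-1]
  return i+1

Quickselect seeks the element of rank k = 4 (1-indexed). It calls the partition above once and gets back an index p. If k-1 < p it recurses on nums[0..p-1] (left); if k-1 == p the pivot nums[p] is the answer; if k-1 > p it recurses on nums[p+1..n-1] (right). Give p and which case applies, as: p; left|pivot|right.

4; left

pivot = nums[8] = 9; i = -1
j=0: nums[0]=13 > 9 → no swap
j=1: nums[1]=7 ≤ 9 → i=0, swap nums[0],nums[1] → [7,13,10,12,6,3,11,8,9]
j=2: nums[2]=10 > 9 → no swap
j=3: nums[3]=12 > 9 → no swap
j=4: nums[4]=6 ≤ 9 → i=1, swap nums[1],nums[4] → [7,6,10,12,13,3,11,8,9]
j=5: nums[5]=3 ≤ 9 → i=2, swap nums[2],nums[5] → [7,6,3,12,13,10,11,8,9]
j=6: nums[6]=11 > 9 → no swap
j=7: nums[7]=8 ≤ 9 → i=3, swap nums[3],nums[7] → [7,6,3,8,13,10,11,12,9]
final swap nums[4],nums[8] → [7,6,3,8,9,10,11,12,13]; return 4
p = 4; k-1 = 3 < 4 ⇒ left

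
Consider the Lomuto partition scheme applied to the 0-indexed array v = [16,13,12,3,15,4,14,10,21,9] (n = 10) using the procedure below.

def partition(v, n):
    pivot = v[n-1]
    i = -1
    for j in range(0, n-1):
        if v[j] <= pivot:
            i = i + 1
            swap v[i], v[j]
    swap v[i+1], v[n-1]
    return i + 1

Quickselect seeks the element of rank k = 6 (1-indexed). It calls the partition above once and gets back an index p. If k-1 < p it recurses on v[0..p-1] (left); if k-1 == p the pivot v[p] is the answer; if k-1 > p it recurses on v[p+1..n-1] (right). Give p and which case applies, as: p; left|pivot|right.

2; right

pivot = v[9] = 9; i = -1
j=0: v[0]=16 > 9 → no swap
j=1: v[1]=13 > 9 → no swap
j=2: v[2]=12 > 9 → no swap
j=3: v[3]=3 ≤ 9 → i=0, swap v[0],v[3] → [3,13,12,16,15,4,14,10,21,9]
j=4: v[4]=15 > 9 → no swap
j=5: v[5]=4 ≤ 9 → i=1, swap v[1],v[5] → [3,4,12,16,15,13,14,10,21,9]
j=6: v[6]=14 > 9 → no swap
j=7: v[7]=10 > 9 → no swap
j=8: v[8]=21 > 9 → no swap
final swap v[2],v[9] → [3,4,9,16,15,13,14,10,21,12]; return 2
p = 2; k-1 = 5 > 2 ⇒ right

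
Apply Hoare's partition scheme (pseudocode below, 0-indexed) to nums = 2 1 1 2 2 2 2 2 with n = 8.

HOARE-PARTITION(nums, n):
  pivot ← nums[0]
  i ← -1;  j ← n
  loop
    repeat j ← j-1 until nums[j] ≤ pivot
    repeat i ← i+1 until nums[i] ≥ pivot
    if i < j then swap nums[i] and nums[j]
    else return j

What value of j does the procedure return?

4

pivot = nums[0] = 2; i = -1, j = 8
j→7 (nums[7]=2≤2), i→0 (nums[0]=2≥2); i<j, swap → 2 1 1 2 2 2 2 2
j→6 (nums[6]=2≤2), i→3 (nums[3]=2≥2); i<j, swap → 2 1 1 2 2 2 2 2
j→5 (nums[5]=2≤2), i→4 (nums[4]=2≥2); i<j, swap → 2 1 1 2 2 2 2 2
j→4, i→5; i≥j, return j=4. nums = 2 1 1 2 2 2 2 2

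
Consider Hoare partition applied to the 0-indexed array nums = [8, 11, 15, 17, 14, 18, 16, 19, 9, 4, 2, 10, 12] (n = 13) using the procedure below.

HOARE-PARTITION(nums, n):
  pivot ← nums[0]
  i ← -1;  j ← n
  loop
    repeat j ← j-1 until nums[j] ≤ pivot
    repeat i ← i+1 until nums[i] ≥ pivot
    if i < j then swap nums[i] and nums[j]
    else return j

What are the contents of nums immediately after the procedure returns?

pivot=8
j stops at 10 (2), i stops at 0 (8); swap ⇒ [2, 11, 15, 17, 14, 18, 16, 19, 9, 4, 8, 10, 12]
j stops at 9 (4), i stops at 1 (11); swap ⇒ [2, 4, 15, 17, 14, 18, 16, 19, 9, 11, 8, 10, 12]
j stops at 1, i stops at 2; i≥j ⇒ return 1. nums=[2, 4, 15, 17, 14, 18, 16, 19, 9, 11, 8, 10, 12]

[2, 4, 15, 17, 14, 18, 16, 19, 9, 11, 8, 10, 12]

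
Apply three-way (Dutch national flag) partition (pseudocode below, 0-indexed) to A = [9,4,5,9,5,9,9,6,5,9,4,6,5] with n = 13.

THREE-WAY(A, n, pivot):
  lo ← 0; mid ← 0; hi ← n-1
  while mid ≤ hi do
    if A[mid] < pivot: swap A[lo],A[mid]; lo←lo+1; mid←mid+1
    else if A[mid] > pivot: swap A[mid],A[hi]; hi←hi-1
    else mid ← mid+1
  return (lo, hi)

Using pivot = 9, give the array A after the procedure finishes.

pivot = 9; lo=0, mid=0, hi=12
A[mid]=9=9: mid=1
A[mid]=4<9: swap A[0],A[1]; lo=1,mid=2 → [4,9,5,9,5,9,9,6,5,9,4,6,5]
A[mid]=5<9: swap A[1],A[2]; lo=2,mid=3 → [4,5,9,9,5,9,9,6,5,9,4,6,5]
A[mid]=9=9: mid=4
A[mid]=5<9: swap A[2],A[4]; lo=3,mid=5 → [4,5,5,9,9,9,9,6,5,9,4,6,5]
A[mid]=9=9: mid=6
A[mid]=9=9: mid=7
A[mid]=6<9: swap A[3],A[7]; lo=4,mid=8 → [4,5,5,6,9,9,9,9,5,9,4,6,5]
A[mid]=5<9: swap A[4],A[8]; lo=5,mid=9 → [4,5,5,6,5,9,9,9,9,9,4,6,5]
A[mid]=9=9: mid=10
A[mid]=4<9: swap A[5],A[10]; lo=6,mid=11 → [4,5,5,6,5,4,9,9,9,9,9,6,5]
A[mid]=6<9: swap A[6],A[11]; lo=7,mid=12 → [4,5,5,6,5,4,6,9,9,9,9,9,5]
A[mid]=5<9: swap A[7],A[12]; lo=8,mid=13 → [4,5,5,6,5,4,6,5,9,9,9,9,9]
end: lo=8, hi=12; A = [4,5,5,6,5,4,6,5,9,9,9,9,9]

[4,5,5,6,5,4,6,5,9,9,9,9,9]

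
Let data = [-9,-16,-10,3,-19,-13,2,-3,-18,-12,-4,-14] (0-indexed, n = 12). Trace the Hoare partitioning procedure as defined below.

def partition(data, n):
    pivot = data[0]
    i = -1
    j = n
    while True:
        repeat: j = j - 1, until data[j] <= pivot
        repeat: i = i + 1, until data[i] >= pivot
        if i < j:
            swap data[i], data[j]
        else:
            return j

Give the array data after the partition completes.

[-14,-16,-10,-12,-19,-13,-18,-3,2,3,-4,-9]

pivot=-9
j stops at 11 (-14), i stops at 0 (-9); swap ⇒ [-14,-16,-10,3,-19,-13,2,-3,-18,-12,-4,-9]
j stops at 9 (-12), i stops at 3 (3); swap ⇒ [-14,-16,-10,-12,-19,-13,2,-3,-18,3,-4,-9]
j stops at 8 (-18), i stops at 6 (2); swap ⇒ [-14,-16,-10,-12,-19,-13,-18,-3,2,3,-4,-9]
j stops at 6, i stops at 7; i≥j ⇒ return 6. data=[-14,-16,-10,-12,-19,-13,-18,-3,2,3,-4,-9]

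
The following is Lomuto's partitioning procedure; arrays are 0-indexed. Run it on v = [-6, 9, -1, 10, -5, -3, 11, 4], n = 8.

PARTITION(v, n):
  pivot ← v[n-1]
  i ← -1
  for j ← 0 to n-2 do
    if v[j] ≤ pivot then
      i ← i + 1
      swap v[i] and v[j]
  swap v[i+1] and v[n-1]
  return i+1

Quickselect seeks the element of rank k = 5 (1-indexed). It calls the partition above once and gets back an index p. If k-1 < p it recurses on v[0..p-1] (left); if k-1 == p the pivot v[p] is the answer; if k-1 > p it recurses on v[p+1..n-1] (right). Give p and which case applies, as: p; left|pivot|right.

4; pivot

pivot=4, i=-1
j=0: -6≤4, i=0, swap(0,0) ⇒ [-6, 9, -1, 10, -5, -3, 11, 4]
j=1: 9>4, skip
j=2: -1≤4, i=1, swap(1,2) ⇒ [-6, -1, 9, 10, -5, -3, 11, 4]
j=3: 10>4, skip
j=4: -5≤4, i=2, swap(2,4) ⇒ [-6, -1, -5, 10, 9, -3, 11, 4]
j=5: -3≤4, i=3, swap(3,5) ⇒ [-6, -1, -5, -3, 9, 10, 11, 4]
j=6: 11>4, skip
swap(4,7) ⇒ [-6, -1, -5, -3, 4, 10, 11, 9]; return 4
p = 4; k-1 = 4 == 4 ⇒ pivot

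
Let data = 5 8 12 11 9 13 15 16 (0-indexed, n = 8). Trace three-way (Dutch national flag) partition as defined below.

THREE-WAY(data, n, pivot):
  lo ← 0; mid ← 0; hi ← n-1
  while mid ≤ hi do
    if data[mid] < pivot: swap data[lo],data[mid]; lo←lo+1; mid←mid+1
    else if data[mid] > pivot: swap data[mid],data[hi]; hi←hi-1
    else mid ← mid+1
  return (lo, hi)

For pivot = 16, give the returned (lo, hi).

(7, 7)

pivot = 16; lo=0, mid=0, hi=7
data[mid]=5<16: swap data[0],data[0]; lo=1,mid=1 → 5 8 12 11 9 13 15 16
data[mid]=8<16: swap data[1],data[1]; lo=2,mid=2 → 5 8 12 11 9 13 15 16
data[mid]=12<16: swap data[2],data[2]; lo=3,mid=3 → 5 8 12 11 9 13 15 16
data[mid]=11<16: swap data[3],data[3]; lo=4,mid=4 → 5 8 12 11 9 13 15 16
data[mid]=9<16: swap data[4],data[4]; lo=5,mid=5 → 5 8 12 11 9 13 15 16
data[mid]=13<16: swap data[5],data[5]; lo=6,mid=6 → 5 8 12 11 9 13 15 16
data[mid]=15<16: swap data[6],data[6]; lo=7,mid=7 → 5 8 12 11 9 13 15 16
data[mid]=16=16: mid=8
end: lo=7, hi=7; data = 5 8 12 11 9 13 15 16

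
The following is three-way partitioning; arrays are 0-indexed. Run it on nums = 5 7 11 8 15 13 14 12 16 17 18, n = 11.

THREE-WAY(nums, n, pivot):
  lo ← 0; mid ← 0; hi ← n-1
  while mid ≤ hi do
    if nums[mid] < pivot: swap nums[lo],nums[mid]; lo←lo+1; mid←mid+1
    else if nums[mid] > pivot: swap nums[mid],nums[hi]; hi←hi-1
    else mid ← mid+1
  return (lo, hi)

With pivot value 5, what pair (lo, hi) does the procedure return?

(0, 0)

lo=0 mid=0 hi=10
5=5: mid=1
7>5: swap(1,10), hi=9 ⇒ 5 18 11 8 15 13 14 12 16 17 7
18>5: swap(1,9), hi=8 ⇒ 5 17 11 8 15 13 14 12 16 18 7
17>5: swap(1,8), hi=7 ⇒ 5 16 11 8 15 13 14 12 17 18 7
16>5: swap(1,7), hi=6 ⇒ 5 12 11 8 15 13 14 16 17 18 7
12>5: swap(1,6), hi=5 ⇒ 5 14 11 8 15 13 12 16 17 18 7
14>5: swap(1,5), hi=4 ⇒ 5 13 11 8 15 14 12 16 17 18 7
13>5: swap(1,4), hi=3 ⇒ 5 15 11 8 13 14 12 16 17 18 7
15>5: swap(1,3), hi=2 ⇒ 5 8 11 15 13 14 12 16 17 18 7
8>5: swap(1,2), hi=1 ⇒ 5 11 8 15 13 14 12 16 17 18 7
11>5: swap(1,1), hi=0 ⇒ 5 11 8 15 13 14 12 16 17 18 7
done. lo=0 hi=0; nums=5 11 8 15 13 14 12 16 17 18 7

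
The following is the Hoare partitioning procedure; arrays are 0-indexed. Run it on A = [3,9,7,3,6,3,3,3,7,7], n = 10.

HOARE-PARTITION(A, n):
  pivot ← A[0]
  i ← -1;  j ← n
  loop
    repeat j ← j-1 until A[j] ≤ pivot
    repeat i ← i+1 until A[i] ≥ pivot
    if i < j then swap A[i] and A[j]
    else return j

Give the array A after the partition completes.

pivot=3
j stops at 7 (3), i stops at 0 (3); swap ⇒ [3,9,7,3,6,3,3,3,7,7]
j stops at 6 (3), i stops at 1 (9); swap ⇒ [3,3,7,3,6,3,9,3,7,7]
j stops at 5 (3), i stops at 2 (7); swap ⇒ [3,3,3,3,6,7,9,3,7,7]
j stops at 3, i stops at 3; i≥j ⇒ return 3. A=[3,3,3,3,6,7,9,3,7,7]

[3,3,3,3,6,7,9,3,7,7]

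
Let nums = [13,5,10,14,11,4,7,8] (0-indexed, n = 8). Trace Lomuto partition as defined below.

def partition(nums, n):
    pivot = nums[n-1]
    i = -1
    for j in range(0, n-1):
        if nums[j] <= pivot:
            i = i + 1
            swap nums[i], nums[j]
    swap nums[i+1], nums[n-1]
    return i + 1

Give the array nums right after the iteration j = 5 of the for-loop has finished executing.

[5,4,10,14,11,13,7,8]

pivot = nums[7] = 8; i = -1
j=0: nums[0]=13 > 8 → no swap
j=1: nums[1]=5 ≤ 8 → i=0, swap nums[0],nums[1] → [5,13,10,14,11,4,7,8]
j=2: nums[2]=10 > 8 → no swap
j=3: nums[3]=14 > 8 → no swap
j=4: nums[4]=11 > 8 → no swap
j=5: nums[5]=4 ≤ 8 → i=1, swap nums[1],nums[5] → [5,4,10,14,11,13,7,8]
(after j=5) nums = [5,4,10,14,11,13,7,8]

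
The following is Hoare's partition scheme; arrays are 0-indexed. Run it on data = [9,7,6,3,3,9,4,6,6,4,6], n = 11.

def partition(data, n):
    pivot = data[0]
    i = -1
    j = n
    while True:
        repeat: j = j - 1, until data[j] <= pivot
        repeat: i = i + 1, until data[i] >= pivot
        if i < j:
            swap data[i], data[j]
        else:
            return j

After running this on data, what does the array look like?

[6,7,6,3,3,4,4,6,6,9,9]

pivot=9
j stops at 10 (6), i stops at 0 (9); swap ⇒ [6,7,6,3,3,9,4,6,6,4,9]
j stops at 9 (4), i stops at 5 (9); swap ⇒ [6,7,6,3,3,4,4,6,6,9,9]
j stops at 8, i stops at 9; i≥j ⇒ return 8. data=[6,7,6,3,3,4,4,6,6,9,9]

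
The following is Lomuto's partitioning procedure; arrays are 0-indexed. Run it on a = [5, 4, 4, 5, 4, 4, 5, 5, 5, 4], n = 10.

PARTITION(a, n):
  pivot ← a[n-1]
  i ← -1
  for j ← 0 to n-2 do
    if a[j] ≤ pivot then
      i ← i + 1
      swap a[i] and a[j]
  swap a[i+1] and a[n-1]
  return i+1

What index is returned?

pivot=4, i=-1
j=0: 5>4, skip
j=1: 4≤4, i=0, swap(0,1) ⇒ [4, 5, 4, 5, 4, 4, 5, 5, 5, 4]
j=2: 4≤4, i=1, swap(1,2) ⇒ [4, 4, 5, 5, 4, 4, 5, 5, 5, 4]
j=3: 5>4, skip
j=4: 4≤4, i=2, swap(2,4) ⇒ [4, 4, 4, 5, 5, 4, 5, 5, 5, 4]
j=5: 4≤4, i=3, swap(3,5) ⇒ [4, 4, 4, 4, 5, 5, 5, 5, 5, 4]
j=6: 5>4, skip
j=7: 5>4, skip
j=8: 5>4, skip
swap(4,9) ⇒ [4, 4, 4, 4, 4, 5, 5, 5, 5, 5]; return 4

4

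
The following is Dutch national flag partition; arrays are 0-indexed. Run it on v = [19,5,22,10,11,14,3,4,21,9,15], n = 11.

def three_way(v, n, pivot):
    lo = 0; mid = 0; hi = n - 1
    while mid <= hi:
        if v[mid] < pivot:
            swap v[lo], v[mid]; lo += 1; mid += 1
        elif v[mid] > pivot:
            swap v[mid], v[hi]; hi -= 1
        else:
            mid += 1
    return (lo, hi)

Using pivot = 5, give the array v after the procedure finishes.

[4,3,5,11,14,10,22,21,9,15,19]

lo=0 mid=0 hi=10
19>5: swap(0,10), hi=9 ⇒ [15,5,22,10,11,14,3,4,21,9,19]
15>5: swap(0,9), hi=8 ⇒ [9,5,22,10,11,14,3,4,21,15,19]
9>5: swap(0,8), hi=7 ⇒ [21,5,22,10,11,14,3,4,9,15,19]
21>5: swap(0,7), hi=6 ⇒ [4,5,22,10,11,14,3,21,9,15,19]
4<5: swap(0,0), lo=1 mid=1 ⇒ [4,5,22,10,11,14,3,21,9,15,19]
5=5: mid=2
22>5: swap(2,6), hi=5 ⇒ [4,5,3,10,11,14,22,21,9,15,19]
3<5: swap(1,2), lo=2 mid=3 ⇒ [4,3,5,10,11,14,22,21,9,15,19]
10>5: swap(3,5), hi=4 ⇒ [4,3,5,14,11,10,22,21,9,15,19]
14>5: swap(3,4), hi=3 ⇒ [4,3,5,11,14,10,22,21,9,15,19]
11>5: swap(3,3), hi=2 ⇒ [4,3,5,11,14,10,22,21,9,15,19]
done. lo=2 hi=2; v=[4,3,5,11,14,10,22,21,9,15,19]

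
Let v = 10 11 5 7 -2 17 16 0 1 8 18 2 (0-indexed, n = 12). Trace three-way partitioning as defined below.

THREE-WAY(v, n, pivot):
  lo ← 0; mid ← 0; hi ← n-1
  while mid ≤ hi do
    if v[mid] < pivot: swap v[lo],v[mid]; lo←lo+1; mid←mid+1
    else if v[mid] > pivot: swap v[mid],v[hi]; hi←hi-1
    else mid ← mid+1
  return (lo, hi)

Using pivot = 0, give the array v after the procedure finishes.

pivot = 0; lo=0, mid=0, hi=11
v[mid]=10>0: swap v[0],v[11]; hi=10 → 2 11 5 7 -2 17 16 0 1 8 18 10
v[mid]=2>0: swap v[0],v[10]; hi=9 → 18 11 5 7 -2 17 16 0 1 8 2 10
v[mid]=18>0: swap v[0],v[9]; hi=8 → 8 11 5 7 -2 17 16 0 1 18 2 10
v[mid]=8>0: swap v[0],v[8]; hi=7 → 1 11 5 7 -2 17 16 0 8 18 2 10
v[mid]=1>0: swap v[0],v[7]; hi=6 → 0 11 5 7 -2 17 16 1 8 18 2 10
v[mid]=0=0: mid=1
v[mid]=11>0: swap v[1],v[6]; hi=5 → 0 16 5 7 -2 17 11 1 8 18 2 10
v[mid]=16>0: swap v[1],v[5]; hi=4 → 0 17 5 7 -2 16 11 1 8 18 2 10
v[mid]=17>0: swap v[1],v[4]; hi=3 → 0 -2 5 7 17 16 11 1 8 18 2 10
v[mid]=-2<0: swap v[0],v[1]; lo=1,mid=2 → -2 0 5 7 17 16 11 1 8 18 2 10
v[mid]=5>0: swap v[2],v[3]; hi=2 → -2 0 7 5 17 16 11 1 8 18 2 10
v[mid]=7>0: swap v[2],v[2]; hi=1 → -2 0 7 5 17 16 11 1 8 18 2 10
end: lo=1, hi=1; v = -2 0 7 5 17 16 11 1 8 18 2 10

-2 0 7 5 17 16 11 1 8 18 2 10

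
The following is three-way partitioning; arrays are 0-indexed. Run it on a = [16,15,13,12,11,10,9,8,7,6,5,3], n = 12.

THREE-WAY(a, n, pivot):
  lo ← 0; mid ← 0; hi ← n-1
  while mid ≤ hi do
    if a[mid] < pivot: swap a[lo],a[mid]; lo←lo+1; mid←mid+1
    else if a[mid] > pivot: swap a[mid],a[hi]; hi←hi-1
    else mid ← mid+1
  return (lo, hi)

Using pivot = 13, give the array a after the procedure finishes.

[3,5,12,11,10,9,8,7,6,13,15,16]

pivot = 13; lo=0, mid=0, hi=11
a[mid]=16>13: swap a[0],a[11]; hi=10 → [3,15,13,12,11,10,9,8,7,6,5,16]
a[mid]=3<13: swap a[0],a[0]; lo=1,mid=1 → [3,15,13,12,11,10,9,8,7,6,5,16]
a[mid]=15>13: swap a[1],a[10]; hi=9 → [3,5,13,12,11,10,9,8,7,6,15,16]
a[mid]=5<13: swap a[1],a[1]; lo=2,mid=2 → [3,5,13,12,11,10,9,8,7,6,15,16]
a[mid]=13=13: mid=3
a[mid]=12<13: swap a[2],a[3]; lo=3,mid=4 → [3,5,12,13,11,10,9,8,7,6,15,16]
a[mid]=11<13: swap a[3],a[4]; lo=4,mid=5 → [3,5,12,11,13,10,9,8,7,6,15,16]
a[mid]=10<13: swap a[4],a[5]; lo=5,mid=6 → [3,5,12,11,10,13,9,8,7,6,15,16]
a[mid]=9<13: swap a[5],a[6]; lo=6,mid=7 → [3,5,12,11,10,9,13,8,7,6,15,16]
a[mid]=8<13: swap a[6],a[7]; lo=7,mid=8 → [3,5,12,11,10,9,8,13,7,6,15,16]
a[mid]=7<13: swap a[7],a[8]; lo=8,mid=9 → [3,5,12,11,10,9,8,7,13,6,15,16]
a[mid]=6<13: swap a[8],a[9]; lo=9,mid=10 → [3,5,12,11,10,9,8,7,6,13,15,16]
end: lo=9, hi=9; a = [3,5,12,11,10,9,8,7,6,13,15,16]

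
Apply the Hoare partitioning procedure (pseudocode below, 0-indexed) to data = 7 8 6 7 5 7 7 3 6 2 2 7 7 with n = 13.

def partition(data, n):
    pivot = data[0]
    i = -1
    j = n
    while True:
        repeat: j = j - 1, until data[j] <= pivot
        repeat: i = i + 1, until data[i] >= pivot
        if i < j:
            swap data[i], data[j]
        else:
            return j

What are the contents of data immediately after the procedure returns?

7 7 6 2 5 2 6 3 7 7 7 8 7

pivot=7
j stops at 12 (7), i stops at 0 (7); swap ⇒ 7 8 6 7 5 7 7 3 6 2 2 7 7
j stops at 11 (7), i stops at 1 (8); swap ⇒ 7 7 6 7 5 7 7 3 6 2 2 8 7
j stops at 10 (2), i stops at 3 (7); swap ⇒ 7 7 6 2 5 7 7 3 6 2 7 8 7
j stops at 9 (2), i stops at 5 (7); swap ⇒ 7 7 6 2 5 2 7 3 6 7 7 8 7
j stops at 8 (6), i stops at 6 (7); swap ⇒ 7 7 6 2 5 2 6 3 7 7 7 8 7
j stops at 7, i stops at 8; i≥j ⇒ return 7. data=7 7 6 2 5 2 6 3 7 7 7 8 7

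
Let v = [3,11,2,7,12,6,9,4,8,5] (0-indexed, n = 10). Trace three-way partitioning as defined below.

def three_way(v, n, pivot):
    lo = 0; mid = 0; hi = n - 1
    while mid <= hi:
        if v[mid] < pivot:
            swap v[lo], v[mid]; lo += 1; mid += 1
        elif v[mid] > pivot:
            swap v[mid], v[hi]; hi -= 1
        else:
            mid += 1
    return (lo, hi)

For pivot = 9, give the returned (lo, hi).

lo=0 mid=0 hi=9
3<9: swap(0,0), lo=1 mid=1 ⇒ [3,11,2,7,12,6,9,4,8,5]
11>9: swap(1,9), hi=8 ⇒ [3,5,2,7,12,6,9,4,8,11]
5<9: swap(1,1), lo=2 mid=2 ⇒ [3,5,2,7,12,6,9,4,8,11]
2<9: swap(2,2), lo=3 mid=3 ⇒ [3,5,2,7,12,6,9,4,8,11]
7<9: swap(3,3), lo=4 mid=4 ⇒ [3,5,2,7,12,6,9,4,8,11]
12>9: swap(4,8), hi=7 ⇒ [3,5,2,7,8,6,9,4,12,11]
8<9: swap(4,4), lo=5 mid=5 ⇒ [3,5,2,7,8,6,9,4,12,11]
6<9: swap(5,5), lo=6 mid=6 ⇒ [3,5,2,7,8,6,9,4,12,11]
9=9: mid=7
4<9: swap(6,7), lo=7 mid=8 ⇒ [3,5,2,7,8,6,4,9,12,11]
done. lo=7 hi=7; v=[3,5,2,7,8,6,4,9,12,11]

(7, 7)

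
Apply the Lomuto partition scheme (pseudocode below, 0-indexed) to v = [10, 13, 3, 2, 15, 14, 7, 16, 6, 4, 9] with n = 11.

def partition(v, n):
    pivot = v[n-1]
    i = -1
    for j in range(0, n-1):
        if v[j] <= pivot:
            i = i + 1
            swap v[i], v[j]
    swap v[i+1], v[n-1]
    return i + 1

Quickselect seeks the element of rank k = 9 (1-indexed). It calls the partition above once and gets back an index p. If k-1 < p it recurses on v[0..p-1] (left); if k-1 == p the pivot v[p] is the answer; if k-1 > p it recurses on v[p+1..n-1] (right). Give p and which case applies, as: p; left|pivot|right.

5; right

pivot = v[10] = 9; i = -1
j=0: v[0]=10 > 9 → no swap
j=1: v[1]=13 > 9 → no swap
j=2: v[2]=3 ≤ 9 → i=0, swap v[0],v[2] → [3, 13, 10, 2, 15, 14, 7, 16, 6, 4, 9]
j=3: v[3]=2 ≤ 9 → i=1, swap v[1],v[3] → [3, 2, 10, 13, 15, 14, 7, 16, 6, 4, 9]
j=4: v[4]=15 > 9 → no swap
j=5: v[5]=14 > 9 → no swap
j=6: v[6]=7 ≤ 9 → i=2, swap v[2],v[6] → [3, 2, 7, 13, 15, 14, 10, 16, 6, 4, 9]
j=7: v[7]=16 > 9 → no swap
j=8: v[8]=6 ≤ 9 → i=3, swap v[3],v[8] → [3, 2, 7, 6, 15, 14, 10, 16, 13, 4, 9]
j=9: v[9]=4 ≤ 9 → i=4, swap v[4],v[9] → [3, 2, 7, 6, 4, 14, 10, 16, 13, 15, 9]
final swap v[5],v[10] → [3, 2, 7, 6, 4, 9, 10, 16, 13, 15, 14]; return 5
p = 5; k-1 = 8 > 5 ⇒ right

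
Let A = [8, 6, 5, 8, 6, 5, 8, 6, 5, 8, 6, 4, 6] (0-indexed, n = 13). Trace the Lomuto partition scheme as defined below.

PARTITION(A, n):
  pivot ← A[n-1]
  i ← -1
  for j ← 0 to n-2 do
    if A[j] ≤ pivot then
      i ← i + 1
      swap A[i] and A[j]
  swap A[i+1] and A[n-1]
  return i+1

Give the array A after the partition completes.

pivot = A[12] = 6; i = -1
j=0: A[0]=8 > 6 → no swap
j=1: A[1]=6 ≤ 6 → i=0, swap A[0],A[1] → [6, 8, 5, 8, 6, 5, 8, 6, 5, 8, 6, 4, 6]
j=2: A[2]=5 ≤ 6 → i=1, swap A[1],A[2] → [6, 5, 8, 8, 6, 5, 8, 6, 5, 8, 6, 4, 6]
j=3: A[3]=8 > 6 → no swap
j=4: A[4]=6 ≤ 6 → i=2, swap A[2],A[4] → [6, 5, 6, 8, 8, 5, 8, 6, 5, 8, 6, 4, 6]
j=5: A[5]=5 ≤ 6 → i=3, swap A[3],A[5] → [6, 5, 6, 5, 8, 8, 8, 6, 5, 8, 6, 4, 6]
j=6: A[6]=8 > 6 → no swap
j=7: A[7]=6 ≤ 6 → i=4, swap A[4],A[7] → [6, 5, 6, 5, 6, 8, 8, 8, 5, 8, 6, 4, 6]
j=8: A[8]=5 ≤ 6 → i=5, swap A[5],A[8] → [6, 5, 6, 5, 6, 5, 8, 8, 8, 8, 6, 4, 6]
j=9: A[9]=8 > 6 → no swap
j=10: A[10]=6 ≤ 6 → i=6, swap A[6],A[10] → [6, 5, 6, 5, 6, 5, 6, 8, 8, 8, 8, 4, 6]
j=11: A[11]=4 ≤ 6 → i=7, swap A[7],A[11] → [6, 5, 6, 5, 6, 5, 6, 4, 8, 8, 8, 8, 6]
final swap A[8],A[12] → [6, 5, 6, 5, 6, 5, 6, 4, 6, 8, 8, 8, 8]; return 8

[6, 5, 6, 5, 6, 5, 6, 4, 6, 8, 8, 8, 8]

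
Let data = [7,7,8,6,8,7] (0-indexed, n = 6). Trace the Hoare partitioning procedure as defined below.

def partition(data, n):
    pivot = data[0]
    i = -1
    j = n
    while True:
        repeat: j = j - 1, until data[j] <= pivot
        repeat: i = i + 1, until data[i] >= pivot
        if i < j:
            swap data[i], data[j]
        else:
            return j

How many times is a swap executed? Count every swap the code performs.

2

pivot = data[0] = 7; i = -1, j = 6
j→5 (data[5]=7≤7), i→0 (data[0]=7≥7); i<j, swap → [7,7,8,6,8,7]
j→3 (data[3]=6≤7), i→1 (data[1]=7≥7); i<j, swap → [7,6,8,7,8,7]
j→1, i→2; i≥j, return j=1. data = [7,6,8,7,8,7]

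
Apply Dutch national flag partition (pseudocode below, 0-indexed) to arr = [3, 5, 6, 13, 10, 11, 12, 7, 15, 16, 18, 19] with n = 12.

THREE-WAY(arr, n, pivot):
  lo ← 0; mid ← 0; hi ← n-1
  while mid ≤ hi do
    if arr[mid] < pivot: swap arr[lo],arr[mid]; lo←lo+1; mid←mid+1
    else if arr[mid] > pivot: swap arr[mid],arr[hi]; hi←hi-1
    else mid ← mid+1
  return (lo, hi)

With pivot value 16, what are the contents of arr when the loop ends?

lo=0 mid=0 hi=11
3<16: swap(0,0), lo=1 mid=1 ⇒ [3, 5, 6, 13, 10, 11, 12, 7, 15, 16, 18, 19]
5<16: swap(1,1), lo=2 mid=2 ⇒ [3, 5, 6, 13, 10, 11, 12, 7, 15, 16, 18, 19]
6<16: swap(2,2), lo=3 mid=3 ⇒ [3, 5, 6, 13, 10, 11, 12, 7, 15, 16, 18, 19]
13<16: swap(3,3), lo=4 mid=4 ⇒ [3, 5, 6, 13, 10, 11, 12, 7, 15, 16, 18, 19]
10<16: swap(4,4), lo=5 mid=5 ⇒ [3, 5, 6, 13, 10, 11, 12, 7, 15, 16, 18, 19]
11<16: swap(5,5), lo=6 mid=6 ⇒ [3, 5, 6, 13, 10, 11, 12, 7, 15, 16, 18, 19]
12<16: swap(6,6), lo=7 mid=7 ⇒ [3, 5, 6, 13, 10, 11, 12, 7, 15, 16, 18, 19]
7<16: swap(7,7), lo=8 mid=8 ⇒ [3, 5, 6, 13, 10, 11, 12, 7, 15, 16, 18, 19]
15<16: swap(8,8), lo=9 mid=9 ⇒ [3, 5, 6, 13, 10, 11, 12, 7, 15, 16, 18, 19]
16=16: mid=10
18>16: swap(10,11), hi=10 ⇒ [3, 5, 6, 13, 10, 11, 12, 7, 15, 16, 19, 18]
19>16: swap(10,10), hi=9 ⇒ [3, 5, 6, 13, 10, 11, 12, 7, 15, 16, 19, 18]
done. lo=9 hi=9; arr=[3, 5, 6, 13, 10, 11, 12, 7, 15, 16, 19, 18]

[3, 5, 6, 13, 10, 11, 12, 7, 15, 16, 19, 18]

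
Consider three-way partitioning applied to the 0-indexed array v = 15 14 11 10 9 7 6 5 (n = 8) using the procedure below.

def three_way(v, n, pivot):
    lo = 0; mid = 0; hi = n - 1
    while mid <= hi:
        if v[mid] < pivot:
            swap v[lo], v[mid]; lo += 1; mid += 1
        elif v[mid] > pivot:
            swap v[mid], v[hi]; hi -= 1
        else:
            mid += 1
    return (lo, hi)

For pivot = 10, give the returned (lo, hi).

(4, 4)

pivot = 10; lo=0, mid=0, hi=7
v[mid]=15>10: swap v[0],v[7]; hi=6 → 5 14 11 10 9 7 6 15
v[mid]=5<10: swap v[0],v[0]; lo=1,mid=1 → 5 14 11 10 9 7 6 15
v[mid]=14>10: swap v[1],v[6]; hi=5 → 5 6 11 10 9 7 14 15
v[mid]=6<10: swap v[1],v[1]; lo=2,mid=2 → 5 6 11 10 9 7 14 15
v[mid]=11>10: swap v[2],v[5]; hi=4 → 5 6 7 10 9 11 14 15
v[mid]=7<10: swap v[2],v[2]; lo=3,mid=3 → 5 6 7 10 9 11 14 15
v[mid]=10=10: mid=4
v[mid]=9<10: swap v[3],v[4]; lo=4,mid=5 → 5 6 7 9 10 11 14 15
end: lo=4, hi=4; v = 5 6 7 9 10 11 14 15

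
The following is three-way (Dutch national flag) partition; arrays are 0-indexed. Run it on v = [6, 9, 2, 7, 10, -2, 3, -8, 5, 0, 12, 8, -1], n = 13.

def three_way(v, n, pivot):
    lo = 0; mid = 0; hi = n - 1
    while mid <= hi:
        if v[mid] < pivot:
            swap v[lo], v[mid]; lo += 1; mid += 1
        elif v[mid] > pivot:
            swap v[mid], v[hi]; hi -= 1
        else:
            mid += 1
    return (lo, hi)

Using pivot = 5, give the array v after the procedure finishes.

[-1, 0, 2, -8, -2, 3, 5, 10, 7, 12, 8, 9, 6]

lo=0 mid=0 hi=12
6>5: swap(0,12), hi=11 ⇒ [-1, 9, 2, 7, 10, -2, 3, -8, 5, 0, 12, 8, 6]
-1<5: swap(0,0), lo=1 mid=1 ⇒ [-1, 9, 2, 7, 10, -2, 3, -8, 5, 0, 12, 8, 6]
9>5: swap(1,11), hi=10 ⇒ [-1, 8, 2, 7, 10, -2, 3, -8, 5, 0, 12, 9, 6]
8>5: swap(1,10), hi=9 ⇒ [-1, 12, 2, 7, 10, -2, 3, -8, 5, 0, 8, 9, 6]
12>5: swap(1,9), hi=8 ⇒ [-1, 0, 2, 7, 10, -2, 3, -8, 5, 12, 8, 9, 6]
0<5: swap(1,1), lo=2 mid=2 ⇒ [-1, 0, 2, 7, 10, -2, 3, -8, 5, 12, 8, 9, 6]
2<5: swap(2,2), lo=3 mid=3 ⇒ [-1, 0, 2, 7, 10, -2, 3, -8, 5, 12, 8, 9, 6]
7>5: swap(3,8), hi=7 ⇒ [-1, 0, 2, 5, 10, -2, 3, -8, 7, 12, 8, 9, 6]
5=5: mid=4
10>5: swap(4,7), hi=6 ⇒ [-1, 0, 2, 5, -8, -2, 3, 10, 7, 12, 8, 9, 6]
-8<5: swap(3,4), lo=4 mid=5 ⇒ [-1, 0, 2, -8, 5, -2, 3, 10, 7, 12, 8, 9, 6]
-2<5: swap(4,5), lo=5 mid=6 ⇒ [-1, 0, 2, -8, -2, 5, 3, 10, 7, 12, 8, 9, 6]
3<5: swap(5,6), lo=6 mid=7 ⇒ [-1, 0, 2, -8, -2, 3, 5, 10, 7, 12, 8, 9, 6]
done. lo=6 hi=6; v=[-1, 0, 2, -8, -2, 3, 5, 10, 7, 12, 8, 9, 6]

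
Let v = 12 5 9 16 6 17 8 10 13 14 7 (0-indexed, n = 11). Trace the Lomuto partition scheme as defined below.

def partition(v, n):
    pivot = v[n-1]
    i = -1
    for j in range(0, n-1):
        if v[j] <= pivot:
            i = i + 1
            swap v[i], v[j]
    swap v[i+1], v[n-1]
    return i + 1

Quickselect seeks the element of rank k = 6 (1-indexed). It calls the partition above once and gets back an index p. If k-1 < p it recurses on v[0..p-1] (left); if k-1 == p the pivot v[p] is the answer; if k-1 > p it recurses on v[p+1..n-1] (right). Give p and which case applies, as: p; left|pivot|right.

2; right

pivot = v[10] = 7; i = -1
j=0: v[0]=12 > 7 → no swap
j=1: v[1]=5 ≤ 7 → i=0, swap v[0],v[1] → 5 12 9 16 6 17 8 10 13 14 7
j=2: v[2]=9 > 7 → no swap
j=3: v[3]=16 > 7 → no swap
j=4: v[4]=6 ≤ 7 → i=1, swap v[1],v[4] → 5 6 9 16 12 17 8 10 13 14 7
j=5: v[5]=17 > 7 → no swap
j=6: v[6]=8 > 7 → no swap
j=7: v[7]=10 > 7 → no swap
j=8: v[8]=13 > 7 → no swap
j=9: v[9]=14 > 7 → no swap
final swap v[2],v[10] → 5 6 7 16 12 17 8 10 13 14 9; return 2
p = 2; k-1 = 5 > 2 ⇒ right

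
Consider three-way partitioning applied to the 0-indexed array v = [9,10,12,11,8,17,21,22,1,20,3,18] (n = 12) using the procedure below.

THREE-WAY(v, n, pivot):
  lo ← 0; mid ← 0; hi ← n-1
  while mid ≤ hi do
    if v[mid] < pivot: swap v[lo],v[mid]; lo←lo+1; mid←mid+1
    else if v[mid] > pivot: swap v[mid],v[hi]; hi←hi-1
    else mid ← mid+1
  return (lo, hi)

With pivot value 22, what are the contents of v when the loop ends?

[9,10,12,11,8,17,21,1,20,3,18,22]

pivot = 22; lo=0, mid=0, hi=11
v[mid]=9<22: swap v[0],v[0]; lo=1,mid=1 → [9,10,12,11,8,17,21,22,1,20,3,18]
v[mid]=10<22: swap v[1],v[1]; lo=2,mid=2 → [9,10,12,11,8,17,21,22,1,20,3,18]
v[mid]=12<22: swap v[2],v[2]; lo=3,mid=3 → [9,10,12,11,8,17,21,22,1,20,3,18]
v[mid]=11<22: swap v[3],v[3]; lo=4,mid=4 → [9,10,12,11,8,17,21,22,1,20,3,18]
v[mid]=8<22: swap v[4],v[4]; lo=5,mid=5 → [9,10,12,11,8,17,21,22,1,20,3,18]
v[mid]=17<22: swap v[5],v[5]; lo=6,mid=6 → [9,10,12,11,8,17,21,22,1,20,3,18]
v[mid]=21<22: swap v[6],v[6]; lo=7,mid=7 → [9,10,12,11,8,17,21,22,1,20,3,18]
v[mid]=22=22: mid=8
v[mid]=1<22: swap v[7],v[8]; lo=8,mid=9 → [9,10,12,11,8,17,21,1,22,20,3,18]
v[mid]=20<22: swap v[8],v[9]; lo=9,mid=10 → [9,10,12,11,8,17,21,1,20,22,3,18]
v[mid]=3<22: swap v[9],v[10]; lo=10,mid=11 → [9,10,12,11,8,17,21,1,20,3,22,18]
v[mid]=18<22: swap v[10],v[11]; lo=11,mid=12 → [9,10,12,11,8,17,21,1,20,3,18,22]
end: lo=11, hi=11; v = [9,10,12,11,8,17,21,1,20,3,18,22]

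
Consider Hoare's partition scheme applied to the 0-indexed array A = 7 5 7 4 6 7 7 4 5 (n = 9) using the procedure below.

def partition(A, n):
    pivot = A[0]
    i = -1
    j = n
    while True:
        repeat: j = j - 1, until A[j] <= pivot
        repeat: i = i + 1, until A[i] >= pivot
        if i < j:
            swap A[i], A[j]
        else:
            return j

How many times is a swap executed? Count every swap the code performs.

pivot = A[0] = 7; i = -1, j = 9
j→8 (A[8]=5≤7), i→0 (A[0]=7≥7); i<j, swap → 5 5 7 4 6 7 7 4 7
j→7 (A[7]=4≤7), i→2 (A[2]=7≥7); i<j, swap → 5 5 4 4 6 7 7 7 7
j→6 (A[6]=7≤7), i→5 (A[5]=7≥7); i<j, swap → 5 5 4 4 6 7 7 7 7
j→5, i→6; i≥j, return j=5. A = 5 5 4 4 6 7 7 7 7

3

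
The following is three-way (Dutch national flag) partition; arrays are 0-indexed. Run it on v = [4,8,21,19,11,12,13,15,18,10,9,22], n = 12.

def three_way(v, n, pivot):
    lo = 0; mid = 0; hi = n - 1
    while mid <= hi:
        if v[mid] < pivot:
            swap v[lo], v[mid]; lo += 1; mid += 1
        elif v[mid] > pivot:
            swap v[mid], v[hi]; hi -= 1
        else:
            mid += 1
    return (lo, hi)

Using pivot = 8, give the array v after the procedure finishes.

pivot = 8; lo=0, mid=0, hi=11
v[mid]=4<8: swap v[0],v[0]; lo=1,mid=1 → [4,8,21,19,11,12,13,15,18,10,9,22]
v[mid]=8=8: mid=2
v[mid]=21>8: swap v[2],v[11]; hi=10 → [4,8,22,19,11,12,13,15,18,10,9,21]
v[mid]=22>8: swap v[2],v[10]; hi=9 → [4,8,9,19,11,12,13,15,18,10,22,21]
v[mid]=9>8: swap v[2],v[9]; hi=8 → [4,8,10,19,11,12,13,15,18,9,22,21]
v[mid]=10>8: swap v[2],v[8]; hi=7 → [4,8,18,19,11,12,13,15,10,9,22,21]
v[mid]=18>8: swap v[2],v[7]; hi=6 → [4,8,15,19,11,12,13,18,10,9,22,21]
v[mid]=15>8: swap v[2],v[6]; hi=5 → [4,8,13,19,11,12,15,18,10,9,22,21]
v[mid]=13>8: swap v[2],v[5]; hi=4 → [4,8,12,19,11,13,15,18,10,9,22,21]
v[mid]=12>8: swap v[2],v[4]; hi=3 → [4,8,11,19,12,13,15,18,10,9,22,21]
v[mid]=11>8: swap v[2],v[3]; hi=2 → [4,8,19,11,12,13,15,18,10,9,22,21]
v[mid]=19>8: swap v[2],v[2]; hi=1 → [4,8,19,11,12,13,15,18,10,9,22,21]
end: lo=1, hi=1; v = [4,8,19,11,12,13,15,18,10,9,22,21]

[4,8,19,11,12,13,15,18,10,9,22,21]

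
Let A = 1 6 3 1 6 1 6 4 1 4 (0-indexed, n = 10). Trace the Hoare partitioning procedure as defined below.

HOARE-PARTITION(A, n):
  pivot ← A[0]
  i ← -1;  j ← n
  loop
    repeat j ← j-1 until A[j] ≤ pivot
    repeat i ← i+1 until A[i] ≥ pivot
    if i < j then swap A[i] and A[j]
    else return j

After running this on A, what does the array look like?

pivot = A[0] = 1; i = -1, j = 10
j→8 (A[8]=1≤1), i→0 (A[0]=1≥1); i<j, swap → 1 6 3 1 6 1 6 4 1 4
j→5 (A[5]=1≤1), i→1 (A[1]=6≥1); i<j, swap → 1 1 3 1 6 6 6 4 1 4
j→3 (A[3]=1≤1), i→2 (A[2]=3≥1); i<j, swap → 1 1 1 3 6 6 6 4 1 4
j→2, i→3; i≥j, return j=2. A = 1 1 1 3 6 6 6 4 1 4

1 1 1 3 6 6 6 4 1 4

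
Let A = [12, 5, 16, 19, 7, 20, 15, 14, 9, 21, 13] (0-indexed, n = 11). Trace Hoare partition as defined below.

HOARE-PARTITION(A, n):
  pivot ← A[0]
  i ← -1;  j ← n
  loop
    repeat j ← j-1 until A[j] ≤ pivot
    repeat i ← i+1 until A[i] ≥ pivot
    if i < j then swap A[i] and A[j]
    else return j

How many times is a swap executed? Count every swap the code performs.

pivot = A[0] = 12; i = -1, j = 11
j→8 (A[8]=9≤12), i→0 (A[0]=12≥12); i<j, swap → [9, 5, 16, 19, 7, 20, 15, 14, 12, 21, 13]
j→4 (A[4]=7≤12), i→2 (A[2]=16≥12); i<j, swap → [9, 5, 7, 19, 16, 20, 15, 14, 12, 21, 13]
j→2, i→3; i≥j, return j=2. A = [9, 5, 7, 19, 16, 20, 15, 14, 12, 21, 13]

2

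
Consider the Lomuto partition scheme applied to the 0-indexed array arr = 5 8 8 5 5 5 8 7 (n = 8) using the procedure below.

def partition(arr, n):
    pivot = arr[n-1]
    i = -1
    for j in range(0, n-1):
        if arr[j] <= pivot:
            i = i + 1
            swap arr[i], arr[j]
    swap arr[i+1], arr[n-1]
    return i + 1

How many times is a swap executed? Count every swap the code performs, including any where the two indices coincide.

5

pivot = arr[7] = 7; i = -1
j=0: arr[0]=5 ≤ 7 → i=0, swap arr[0],arr[0] (no change) → 5 8 8 5 5 5 8 7
j=1: arr[1]=8 > 7 → no swap
j=2: arr[2]=8 > 7 → no swap
j=3: arr[3]=5 ≤ 7 → i=1, swap arr[1],arr[3] → 5 5 8 8 5 5 8 7
j=4: arr[4]=5 ≤ 7 → i=2, swap arr[2],arr[4] → 5 5 5 8 8 5 8 7
j=5: arr[5]=5 ≤ 7 → i=3, swap arr[3],arr[5] → 5 5 5 5 8 8 8 7
j=6: arr[6]=8 > 7 → no swap
final swap arr[4],arr[7] → 5 5 5 5 7 8 8 8; return 4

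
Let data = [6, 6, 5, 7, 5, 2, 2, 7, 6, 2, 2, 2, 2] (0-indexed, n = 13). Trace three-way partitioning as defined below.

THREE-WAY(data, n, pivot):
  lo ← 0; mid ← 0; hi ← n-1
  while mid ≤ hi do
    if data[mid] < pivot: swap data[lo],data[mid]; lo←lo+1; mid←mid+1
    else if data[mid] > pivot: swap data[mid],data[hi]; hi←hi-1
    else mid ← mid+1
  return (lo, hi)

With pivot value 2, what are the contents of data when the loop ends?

pivot = 2; lo=0, mid=0, hi=12
data[mid]=6>2: swap data[0],data[12]; hi=11 → [2, 6, 5, 7, 5, 2, 2, 7, 6, 2, 2, 2, 6]
data[mid]=2=2: mid=1
data[mid]=6>2: swap data[1],data[11]; hi=10 → [2, 2, 5, 7, 5, 2, 2, 7, 6, 2, 2, 6, 6]
data[mid]=2=2: mid=2
data[mid]=5>2: swap data[2],data[10]; hi=9 → [2, 2, 2, 7, 5, 2, 2, 7, 6, 2, 5, 6, 6]
data[mid]=2=2: mid=3
data[mid]=7>2: swap data[3],data[9]; hi=8 → [2, 2, 2, 2, 5, 2, 2, 7, 6, 7, 5, 6, 6]
data[mid]=2=2: mid=4
data[mid]=5>2: swap data[4],data[8]; hi=7 → [2, 2, 2, 2, 6, 2, 2, 7, 5, 7, 5, 6, 6]
data[mid]=6>2: swap data[4],data[7]; hi=6 → [2, 2, 2, 2, 7, 2, 2, 6, 5, 7, 5, 6, 6]
data[mid]=7>2: swap data[4],data[6]; hi=5 → [2, 2, 2, 2, 2, 2, 7, 6, 5, 7, 5, 6, 6]
data[mid]=2=2: mid=5
data[mid]=2=2: mid=6
end: lo=0, hi=5; data = [2, 2, 2, 2, 2, 2, 7, 6, 5, 7, 5, 6, 6]

[2, 2, 2, 2, 2, 2, 7, 6, 5, 7, 5, 6, 6]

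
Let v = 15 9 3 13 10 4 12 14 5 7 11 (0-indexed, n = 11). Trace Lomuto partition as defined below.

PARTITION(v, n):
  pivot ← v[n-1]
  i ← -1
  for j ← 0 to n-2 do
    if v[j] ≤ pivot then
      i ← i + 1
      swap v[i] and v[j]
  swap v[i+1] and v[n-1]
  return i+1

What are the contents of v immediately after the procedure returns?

pivot = v[10] = 11; i = -1
j=0: v[0]=15 > 11 → no swap
j=1: v[1]=9 ≤ 11 → i=0, swap v[0],v[1] → 9 15 3 13 10 4 12 14 5 7 11
j=2: v[2]=3 ≤ 11 → i=1, swap v[1],v[2] → 9 3 15 13 10 4 12 14 5 7 11
j=3: v[3]=13 > 11 → no swap
j=4: v[4]=10 ≤ 11 → i=2, swap v[2],v[4] → 9 3 10 13 15 4 12 14 5 7 11
j=5: v[5]=4 ≤ 11 → i=3, swap v[3],v[5] → 9 3 10 4 15 13 12 14 5 7 11
j=6: v[6]=12 > 11 → no swap
j=7: v[7]=14 > 11 → no swap
j=8: v[8]=5 ≤ 11 → i=4, swap v[4],v[8] → 9 3 10 4 5 13 12 14 15 7 11
j=9: v[9]=7 ≤ 11 → i=5, swap v[5],v[9] → 9 3 10 4 5 7 12 14 15 13 11
final swap v[6],v[10] → 9 3 10 4 5 7 11 14 15 13 12; return 6

9 3 10 4 5 7 11 14 15 13 12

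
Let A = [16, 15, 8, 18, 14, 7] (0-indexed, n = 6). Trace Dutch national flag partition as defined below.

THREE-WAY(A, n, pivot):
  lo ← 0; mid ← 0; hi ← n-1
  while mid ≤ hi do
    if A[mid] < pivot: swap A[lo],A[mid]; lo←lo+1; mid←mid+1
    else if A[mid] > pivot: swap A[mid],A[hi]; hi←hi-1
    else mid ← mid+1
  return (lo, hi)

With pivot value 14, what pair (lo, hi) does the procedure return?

lo=0 mid=0 hi=5
16>14: swap(0,5), hi=4 ⇒ [7, 15, 8, 18, 14, 16]
7<14: swap(0,0), lo=1 mid=1 ⇒ [7, 15, 8, 18, 14, 16]
15>14: swap(1,4), hi=3 ⇒ [7, 14, 8, 18, 15, 16]
14=14: mid=2
8<14: swap(1,2), lo=2 mid=3 ⇒ [7, 8, 14, 18, 15, 16]
18>14: swap(3,3), hi=2 ⇒ [7, 8, 14, 18, 15, 16]
done. lo=2 hi=2; A=[7, 8, 14, 18, 15, 16]

(2, 2)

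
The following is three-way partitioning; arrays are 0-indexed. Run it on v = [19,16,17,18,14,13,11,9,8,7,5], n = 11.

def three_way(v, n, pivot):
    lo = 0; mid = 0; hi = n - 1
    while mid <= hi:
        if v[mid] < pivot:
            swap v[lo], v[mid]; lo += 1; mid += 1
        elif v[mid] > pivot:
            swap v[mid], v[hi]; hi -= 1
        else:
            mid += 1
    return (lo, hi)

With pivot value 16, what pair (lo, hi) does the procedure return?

(7, 7)

pivot = 16; lo=0, mid=0, hi=10
v[mid]=19>16: swap v[0],v[10]; hi=9 → [5,16,17,18,14,13,11,9,8,7,19]
v[mid]=5<16: swap v[0],v[0]; lo=1,mid=1 → [5,16,17,18,14,13,11,9,8,7,19]
v[mid]=16=16: mid=2
v[mid]=17>16: swap v[2],v[9]; hi=8 → [5,16,7,18,14,13,11,9,8,17,19]
v[mid]=7<16: swap v[1],v[2]; lo=2,mid=3 → [5,7,16,18,14,13,11,9,8,17,19]
v[mid]=18>16: swap v[3],v[8]; hi=7 → [5,7,16,8,14,13,11,9,18,17,19]
v[mid]=8<16: swap v[2],v[3]; lo=3,mid=4 → [5,7,8,16,14,13,11,9,18,17,19]
v[mid]=14<16: swap v[3],v[4]; lo=4,mid=5 → [5,7,8,14,16,13,11,9,18,17,19]
v[mid]=13<16: swap v[4],v[5]; lo=5,mid=6 → [5,7,8,14,13,16,11,9,18,17,19]
v[mid]=11<16: swap v[5],v[6]; lo=6,mid=7 → [5,7,8,14,13,11,16,9,18,17,19]
v[mid]=9<16: swap v[6],v[7]; lo=7,mid=8 → [5,7,8,14,13,11,9,16,18,17,19]
end: lo=7, hi=7; v = [5,7,8,14,13,11,9,16,18,17,19]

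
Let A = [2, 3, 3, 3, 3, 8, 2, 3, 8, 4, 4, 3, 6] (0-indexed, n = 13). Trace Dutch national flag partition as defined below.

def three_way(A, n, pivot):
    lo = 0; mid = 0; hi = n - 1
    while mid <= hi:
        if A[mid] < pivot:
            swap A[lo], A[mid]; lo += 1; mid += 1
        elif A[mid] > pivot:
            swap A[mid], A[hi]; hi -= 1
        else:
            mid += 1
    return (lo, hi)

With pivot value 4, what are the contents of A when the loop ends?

pivot = 4; lo=0, mid=0, hi=12
A[mid]=2<4: swap A[0],A[0]; lo=1,mid=1 → [2, 3, 3, 3, 3, 8, 2, 3, 8, 4, 4, 3, 6]
A[mid]=3<4: swap A[1],A[1]; lo=2,mid=2 → [2, 3, 3, 3, 3, 8, 2, 3, 8, 4, 4, 3, 6]
A[mid]=3<4: swap A[2],A[2]; lo=3,mid=3 → [2, 3, 3, 3, 3, 8, 2, 3, 8, 4, 4, 3, 6]
A[mid]=3<4: swap A[3],A[3]; lo=4,mid=4 → [2, 3, 3, 3, 3, 8, 2, 3, 8, 4, 4, 3, 6]
A[mid]=3<4: swap A[4],A[4]; lo=5,mid=5 → [2, 3, 3, 3, 3, 8, 2, 3, 8, 4, 4, 3, 6]
A[mid]=8>4: swap A[5],A[12]; hi=11 → [2, 3, 3, 3, 3, 6, 2, 3, 8, 4, 4, 3, 8]
A[mid]=6>4: swap A[5],A[11]; hi=10 → [2, 3, 3, 3, 3, 3, 2, 3, 8, 4, 4, 6, 8]
A[mid]=3<4: swap A[5],A[5]; lo=6,mid=6 → [2, 3, 3, 3, 3, 3, 2, 3, 8, 4, 4, 6, 8]
A[mid]=2<4: swap A[6],A[6]; lo=7,mid=7 → [2, 3, 3, 3, 3, 3, 2, 3, 8, 4, 4, 6, 8]
A[mid]=3<4: swap A[7],A[7]; lo=8,mid=8 → [2, 3, 3, 3, 3, 3, 2, 3, 8, 4, 4, 6, 8]
A[mid]=8>4: swap A[8],A[10]; hi=9 → [2, 3, 3, 3, 3, 3, 2, 3, 4, 4, 8, 6, 8]
A[mid]=4=4: mid=9
A[mid]=4=4: mid=10
end: lo=8, hi=9; A = [2, 3, 3, 3, 3, 3, 2, 3, 4, 4, 8, 6, 8]

[2, 3, 3, 3, 3, 3, 2, 3, 4, 4, 8, 6, 8]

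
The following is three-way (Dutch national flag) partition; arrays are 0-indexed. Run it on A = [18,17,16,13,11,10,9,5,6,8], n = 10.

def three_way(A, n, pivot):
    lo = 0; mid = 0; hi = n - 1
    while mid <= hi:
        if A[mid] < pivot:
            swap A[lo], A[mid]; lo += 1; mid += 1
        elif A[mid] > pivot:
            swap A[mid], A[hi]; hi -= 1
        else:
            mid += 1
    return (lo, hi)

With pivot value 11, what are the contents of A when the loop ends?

lo=0 mid=0 hi=9
18>11: swap(0,9), hi=8 ⇒ [8,17,16,13,11,10,9,5,6,18]
8<11: swap(0,0), lo=1 mid=1 ⇒ [8,17,16,13,11,10,9,5,6,18]
17>11: swap(1,8), hi=7 ⇒ [8,6,16,13,11,10,9,5,17,18]
6<11: swap(1,1), lo=2 mid=2 ⇒ [8,6,16,13,11,10,9,5,17,18]
16>11: swap(2,7), hi=6 ⇒ [8,6,5,13,11,10,9,16,17,18]
5<11: swap(2,2), lo=3 mid=3 ⇒ [8,6,5,13,11,10,9,16,17,18]
13>11: swap(3,6), hi=5 ⇒ [8,6,5,9,11,10,13,16,17,18]
9<11: swap(3,3), lo=4 mid=4 ⇒ [8,6,5,9,11,10,13,16,17,18]
11=11: mid=5
10<11: swap(4,5), lo=5 mid=6 ⇒ [8,6,5,9,10,11,13,16,17,18]
done. lo=5 hi=5; A=[8,6,5,9,10,11,13,16,17,18]

[8,6,5,9,10,11,13,16,17,18]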